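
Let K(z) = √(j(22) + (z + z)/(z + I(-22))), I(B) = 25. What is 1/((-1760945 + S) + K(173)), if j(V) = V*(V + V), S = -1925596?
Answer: -364967559/1345467869827414 - 3*√1056055/1345467869827414 ≈ -2.7126e-7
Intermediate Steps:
j(V) = 2*V² (j(V) = V*(2*V) = 2*V²)
K(z) = √(968 + 2*z/(25 + z)) (K(z) = √(2*22² + (z + z)/(z + 25)) = √(2*484 + (2*z)/(25 + z)) = √(968 + 2*z/(25 + z)))
1/((-1760945 + S) + K(173)) = 1/((-1760945 - 1925596) + √10*√((2420 + 97*173)/(25 + 173))) = 1/(-3686541 + √10*√((2420 + 16781)/198)) = 1/(-3686541 + √10*√((1/198)*19201)) = 1/(-3686541 + √10*√(19201/198)) = 1/(-3686541 + √10*(√422422/66)) = 1/(-3686541 + √1056055/33)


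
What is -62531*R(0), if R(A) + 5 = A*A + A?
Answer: 312655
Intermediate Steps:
R(A) = -5 + A + A² (R(A) = -5 + (A*A + A) = -5 + (A² + A) = -5 + (A + A²) = -5 + A + A²)
-62531*R(0) = -62531*(-5 + 0 + 0²) = -62531*(-5 + 0 + 0) = -62531*(-5) = 312655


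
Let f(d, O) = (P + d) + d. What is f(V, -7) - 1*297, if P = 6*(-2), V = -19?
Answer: -347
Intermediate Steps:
P = -12
f(d, O) = -12 + 2*d (f(d, O) = (-12 + d) + d = -12 + 2*d)
f(V, -7) - 1*297 = (-12 + 2*(-19)) - 1*297 = (-12 - 38) - 297 = -50 - 297 = -347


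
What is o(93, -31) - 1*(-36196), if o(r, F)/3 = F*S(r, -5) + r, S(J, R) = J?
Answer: 27826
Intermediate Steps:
o(r, F) = 3*r + 3*F*r (o(r, F) = 3*(F*r + r) = 3*(r + F*r) = 3*r + 3*F*r)
o(93, -31) - 1*(-36196) = 3*93*(1 - 31) - 1*(-36196) = 3*93*(-30) + 36196 = -8370 + 36196 = 27826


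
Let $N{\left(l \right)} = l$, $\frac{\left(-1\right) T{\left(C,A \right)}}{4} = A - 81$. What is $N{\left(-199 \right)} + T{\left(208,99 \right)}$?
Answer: $-271$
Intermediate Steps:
$T{\left(C,A \right)} = 324 - 4 A$ ($T{\left(C,A \right)} = - 4 \left(A - 81\right) = - 4 \left(-81 + A\right) = 324 - 4 A$)
$N{\left(-199 \right)} + T{\left(208,99 \right)} = -199 + \left(324 - 396\right) = -199 - 72 = -271$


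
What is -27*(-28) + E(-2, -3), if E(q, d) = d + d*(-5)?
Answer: 768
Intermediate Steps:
E(q, d) = -4*d (E(q, d) = d - 5*d = -4*d)
-27*(-28) + E(-2, -3) = -27*(-28) - 4*(-3) = 756 + 12 = 768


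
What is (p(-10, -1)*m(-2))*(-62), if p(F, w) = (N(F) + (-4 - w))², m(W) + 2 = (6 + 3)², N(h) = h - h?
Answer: -44082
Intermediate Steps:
N(h) = 0
m(W) = 79 (m(W) = -2 + (6 + 3)² = -2 + 9² = -2 + 81 = 79)
p(F, w) = (-4 - w)² (p(F, w) = (0 + (-4 - w))² = (-4 - w)²)
(p(-10, -1)*m(-2))*(-62) = ((4 - 1)²*79)*(-62) = (3²*79)*(-62) = (9*79)*(-62) = 711*(-62) = -44082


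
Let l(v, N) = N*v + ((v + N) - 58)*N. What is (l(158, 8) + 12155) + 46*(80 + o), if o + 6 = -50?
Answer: 15387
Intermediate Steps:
o = -56 (o = -6 - 50 = -56)
l(v, N) = N*v + N*(-58 + N + v) (l(v, N) = N*v + ((N + v) - 58)*N = N*v + (-58 + N + v)*N = N*v + N*(-58 + N + v))
(l(158, 8) + 12155) + 46*(80 + o) = (8*(-58 + 8 + 2*158) + 12155) + 46*(80 - 56) = (8*(-58 + 8 + 316) + 12155) + 46*24 = (8*266 + 12155) + 1104 = (2128 + 12155) + 1104 = 14283 + 1104 = 15387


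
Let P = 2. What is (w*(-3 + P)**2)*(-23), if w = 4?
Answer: -92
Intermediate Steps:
(w*(-3 + P)**2)*(-23) = (4*(-3 + 2)**2)*(-23) = (4*(-1)**2)*(-23) = (4*1)*(-23) = 4*(-23) = -92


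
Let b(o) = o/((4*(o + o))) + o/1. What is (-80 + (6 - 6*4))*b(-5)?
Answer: 1911/4 ≈ 477.75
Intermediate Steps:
b(o) = ⅛ + o (b(o) = o/((4*(2*o))) + o*1 = o/((8*o)) + o = o*(1/(8*o)) + o = ⅛ + o)
(-80 + (6 - 6*4))*b(-5) = (-80 + (6 - 6*4))*(⅛ - 5) = (-80 + (6 - 24))*(-39/8) = (-80 - 18)*(-39/8) = -98*(-39/8) = 1911/4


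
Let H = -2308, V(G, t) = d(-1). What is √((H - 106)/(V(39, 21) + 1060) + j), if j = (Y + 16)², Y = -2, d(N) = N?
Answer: 5*√8690154/1059 ≈ 13.918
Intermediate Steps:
V(G, t) = -1
j = 196 (j = (-2 + 16)² = 14² = 196)
√((H - 106)/(V(39, 21) + 1060) + j) = √((-2308 - 106)/(-1 + 1060) + 196) = √(-2414/1059 + 196) = √(205150/1059) = 5*√8690154/1059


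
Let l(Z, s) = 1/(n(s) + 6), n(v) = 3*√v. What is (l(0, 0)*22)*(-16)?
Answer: -176/3 ≈ -58.667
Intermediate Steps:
l(Z, s) = 1/(6 + 3*√s) (l(Z, s) = 1/(3*√s + 6) = 1/(6 + 3*√s))
(l(0, 0)*22)*(-16) = ((1/(3*(2 + √0)))*22)*(-16) = ((1/(3*(2 + 0)))*22)*(-16) = (((⅓)/2)*22)*(-16) = (((⅓)*(½))*22)*(-16) = ((⅙)*22)*(-16) = (11/3)*(-16) = -176/3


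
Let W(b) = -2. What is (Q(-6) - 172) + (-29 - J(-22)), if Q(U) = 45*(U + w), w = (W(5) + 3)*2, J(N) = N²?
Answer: -865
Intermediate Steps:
w = 2 (w = (-2 + 3)*2 = 1*2 = 2)
Q(U) = 90 + 45*U (Q(U) = 45*(U + 2) = 45*(2 + U) = 90 + 45*U)
(Q(-6) - 172) + (-29 - J(-22)) = ((90 + 45*(-6)) - 172) + (-29 - 1*(-22)²) = ((90 - 270) - 172) + (-29 - 1*484) = (-180 - 172) + (-29 - 484) = -352 - 513 = -865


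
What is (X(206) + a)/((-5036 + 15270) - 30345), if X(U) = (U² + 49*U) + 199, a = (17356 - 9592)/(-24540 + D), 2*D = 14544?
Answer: -75876384/28939729 ≈ -2.6219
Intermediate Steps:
D = 7272 (D = (½)*14544 = 7272)
a = -647/1439 (a = (17356 - 9592)/(-24540 + 7272) = 7764/(-17268) = 7764*(-1/17268) = -647/1439 ≈ -0.44962)
X(U) = 199 + U² + 49*U
(X(206) + a)/((-5036 + 15270) - 30345) = ((199 + 206² + 49*206) - 647/1439)/((-5036 + 15270) - 30345) = ((199 + 42436 + 10094) - 647/1439)/(10234 - 30345) = (52729 - 647/1439)/(-20111) = (75876384/1439)*(-1/20111) = -75876384/28939729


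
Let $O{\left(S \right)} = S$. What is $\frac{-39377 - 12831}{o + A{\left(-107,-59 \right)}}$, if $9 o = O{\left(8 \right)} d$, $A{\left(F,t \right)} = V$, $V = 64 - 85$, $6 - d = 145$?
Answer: $\frac{469872}{1301} \approx 361.16$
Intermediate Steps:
$d = -139$ ($d = 6 - 145 = -139$)
$V = -21$
$A{\left(F,t \right)} = -21$
$o = - \frac{1112}{9}$ ($o = \frac{8 \left(-139\right)}{9} = \frac{1}{9} \left(-1112\right) = - \frac{1112}{9} \approx -123.56$)
$\frac{-39377 - 12831}{o + A{\left(-107,-59 \right)}} = \frac{-39377 - 12831}{- \frac{1112}{9} - 21} = - \frac{52208}{- \frac{1301}{9}} = \left(-52208\right) \left(- \frac{9}{1301}\right) = \frac{469872}{1301}$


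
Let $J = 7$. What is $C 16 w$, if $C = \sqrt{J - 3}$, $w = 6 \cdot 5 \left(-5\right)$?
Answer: $-4800$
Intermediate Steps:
$w = -150$ ($w = 30 \left(-5\right) = -150$)
$C = 2$ ($C = \sqrt{7 - 3} = \sqrt{4} = 2$)
$C 16 w = 2 \cdot 16 \left(-150\right) = 32 \left(-150\right) = -4800$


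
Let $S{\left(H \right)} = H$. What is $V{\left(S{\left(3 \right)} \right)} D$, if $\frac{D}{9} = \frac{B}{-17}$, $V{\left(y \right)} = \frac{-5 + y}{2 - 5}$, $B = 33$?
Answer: $- \frac{198}{17} \approx -11.647$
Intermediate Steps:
$V{\left(y \right)} = \frac{5}{3} - \frac{y}{3}$ ($V{\left(y \right)} = \frac{-5 + y}{-3} = \left(-5 + y\right) \left(- \frac{1}{3}\right) = \frac{5}{3} - \frac{y}{3}$)
$D = - \frac{297}{17}$ ($D = 9 \frac{33}{-17} = 9 \cdot 33 \left(- \frac{1}{17}\right) = 9 \left(- \frac{33}{17}\right) = - \frac{297}{17} \approx -17.471$)
$V{\left(S{\left(3 \right)} \right)} D = \left(\frac{5}{3} - 1\right) \left(- \frac{297}{17}\right) = \frac{2}{3} \left(- \frac{297}{17}\right) = - \frac{198}{17}$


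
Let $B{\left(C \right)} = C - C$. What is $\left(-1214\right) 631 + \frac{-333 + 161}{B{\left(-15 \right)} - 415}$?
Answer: $- \frac{317903938}{415} \approx -7.6603 \cdot 10^{5}$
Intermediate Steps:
$B{\left(C \right)} = 0$
$\left(-1214\right) 631 + \frac{-333 + 161}{B{\left(-15 \right)} - 415} = \left(-1214\right) 631 + \frac{-333 + 161}{0 - 415} = -766034 - \frac{172}{-415} = -766034 - - \frac{172}{415} = -766034 + \frac{172}{415} = - \frac{317903938}{415}$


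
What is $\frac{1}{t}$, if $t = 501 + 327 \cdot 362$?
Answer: $\frac{1}{118875} \approx 8.4122 \cdot 10^{-6}$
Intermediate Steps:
$t = 118875$ ($t = 501 + 118374 = 118875$)
$\frac{1}{t} = \frac{1}{118875}$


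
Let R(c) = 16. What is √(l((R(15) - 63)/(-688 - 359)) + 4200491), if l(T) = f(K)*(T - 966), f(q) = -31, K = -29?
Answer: √4637441587854/1047 ≈ 2056.8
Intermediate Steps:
l(T) = 29946 - 31*T (l(T) = -31*(T - 966) = -31*(-966 + T) = 29946 - 31*T)
√(l((R(15) - 63)/(-688 - 359)) + 4200491) = √((29946 - 31*(16 - 63)/(-688 - 359)) + 4200491) = √((29946 - (-1457)/(-1047)) + 4200491) = √((29946 - (-1457)*(-1)/1047) + 4200491) = √((29946 - 31*47/1047) + 4200491) = √((29946 - 1457/1047) + 4200491) = √(31352005/1047 + 4200491) = √(4429266082/1047) = √4637441587854/1047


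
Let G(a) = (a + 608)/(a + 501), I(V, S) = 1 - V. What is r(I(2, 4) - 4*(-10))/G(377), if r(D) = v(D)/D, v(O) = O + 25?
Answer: 56192/38415 ≈ 1.4628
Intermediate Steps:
v(O) = 25 + O
G(a) = (608 + a)/(501 + a)
r(D) = (25 + D)/D
r(I(2, 4) - 4*(-10))/G(377) = ((25 + ((1 - 1*2) - 4*(-10)))/((1 - 1*2) - 4*(-10)))/(((608 + 377)/(501 + 377))) = ((25 + ((1 - 2) + 40))/((1 - 2) + 40))/((985/878)) = ((25 + (-1 + 40))/(-1 + 40))/(((1/878)*985)) = ((25 + 39)/39)/(985/878) = ((1/39)*64)*(878/985) = (64/39)*(878/985) = 56192/38415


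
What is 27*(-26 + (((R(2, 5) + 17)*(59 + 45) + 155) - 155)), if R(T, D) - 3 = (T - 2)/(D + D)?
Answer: 55458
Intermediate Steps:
R(T, D) = 3 + (-2 + T)/(2*D) (R(T, D) = 3 + (T - 2)/(D + D) = 3 + (-2 + T)/((2*D)) = 3 + (-2 + T)*(1/(2*D)) = 3 + (-2 + T)/(2*D))
27*(-26 + (((R(2, 5) + 17)*(59 + 45) + 155) - 155)) = 27*(-26 + ((((1/2)*(-2 + 2 + 6*5)/5 + 17)*(59 + 45) + 155) - 155)) = 27*(-26 + ((((1/2)*(1/5)*(-2 + 2 + 30) + 17)*104 + 155) - 155)) = 27*(-26 + ((((1/2)*(1/5)*30 + 17)*104 + 155) - 155)) = 27*(-26 + (((3 + 17)*104 + 155) - 155)) = 27*(-26 + ((20*104 + 155) - 155)) = 27*(-26 + ((2080 + 155) - 155)) = 27*(-26 + (2235 - 155)) = 27*(-26 + 2080) = 27*2054 = 55458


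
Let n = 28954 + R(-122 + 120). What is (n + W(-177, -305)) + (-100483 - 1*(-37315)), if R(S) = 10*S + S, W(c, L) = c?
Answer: -34413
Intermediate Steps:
R(S) = 11*S
n = 28932 (n = 28954 + 11*(-122 + 120) = 28954 + 11*(-2) = 28954 - 22 = 28932)
(n + W(-177, -305)) + (-100483 - 1*(-37315)) = (28932 - 177) + (-100483 - 1*(-37315)) = 28755 + (-100483 + 37315) = 28755 - 63168 = -34413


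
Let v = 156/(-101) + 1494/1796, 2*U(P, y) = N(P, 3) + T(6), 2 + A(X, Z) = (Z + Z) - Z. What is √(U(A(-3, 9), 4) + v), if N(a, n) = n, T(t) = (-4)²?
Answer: √18071349755/45349 ≈ 2.9643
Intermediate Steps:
T(t) = 16
A(X, Z) = -2 + Z (A(X, Z) = -2 + ((Z + Z) - Z) = -2 + (2*Z - Z) = -2 + Z)
U(P, y) = 19/2 (U(P, y) = (3 + 16)/2 = (½)*19 = 19/2)
v = -64641/90698 (v = 156*(-1/101) + 1494*(1/1796) = -156/101 + 747/898 = -64641/90698 ≈ -0.71271)
√(U(A(-3, 9), 4) + v) = √(19/2 - 64641/90698) = √(398495/45349) = √18071349755/45349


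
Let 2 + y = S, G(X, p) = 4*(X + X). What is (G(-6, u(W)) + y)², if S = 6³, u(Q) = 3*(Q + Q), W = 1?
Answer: 27556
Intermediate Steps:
u(Q) = 6*Q (u(Q) = 3*(2*Q) = 6*Q)
S = 216
G(X, p) = 8*X (G(X, p) = 4*(2*X) = 8*X)
y = 214 (y = -2 + 216 = 214)
(G(-6, u(W)) + y)² = (8*(-6) + 214)² = (-48 + 214)² = 166² = 27556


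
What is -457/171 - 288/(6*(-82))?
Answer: -14633/7011 ≈ -2.0872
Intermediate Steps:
-457/171 - 288/(6*(-82)) = -457*1/171 - 288/(-492) = -457/171 - 288*(-1/492) = -457/171 + 24/41 = -14633/7011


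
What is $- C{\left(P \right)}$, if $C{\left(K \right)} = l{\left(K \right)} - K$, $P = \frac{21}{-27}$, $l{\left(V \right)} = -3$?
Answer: $\frac{20}{9} \approx 2.2222$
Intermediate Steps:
$P = - \frac{7}{9}$ ($P = 21 \left(- \frac{1}{27}\right) = - \frac{7}{9} \approx -0.77778$)
$C{\left(K \right)} = -3 - K$
$- C{\left(P \right)} = - (-3 - - \frac{7}{9}) = - (-3 + \frac{7}{9}) = \left(-1\right) \left(- \frac{20}{9}\right) = \frac{20}{9}$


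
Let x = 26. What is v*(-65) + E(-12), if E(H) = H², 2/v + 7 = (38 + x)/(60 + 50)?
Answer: 57982/353 ≈ 164.25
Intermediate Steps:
v = -110/353 (v = 2/(-7 + (38 + 26)/(60 + 50)) = 2/(-7 + 64/110) = 2/(-7 + 64*(1/110)) = 2/(-7 + 32/55) = 2/(-353/55) = 2*(-55/353) = -110/353 ≈ -0.31161)
v*(-65) + E(-12) = -110/353*(-65) + (-12)² = 7150/353 + 144 = 57982/353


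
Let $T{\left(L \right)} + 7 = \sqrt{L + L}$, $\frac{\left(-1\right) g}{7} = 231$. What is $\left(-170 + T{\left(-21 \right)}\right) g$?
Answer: $286209 - 1617 i \sqrt{42} \approx 2.8621 \cdot 10^{5} - 10479.0 i$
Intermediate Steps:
$g = -1617$ ($g = \left(-7\right) 231 = -1617$)
$T{\left(L \right)} = -7 + \sqrt{2} \sqrt{L}$ ($T{\left(L \right)} = -7 + \sqrt{L + L} = -7 + \sqrt{2 L} = -7 + \sqrt{2} \sqrt{L}$)
$\left(-170 + T{\left(-21 \right)}\right) g = \left(-170 - \left(7 - \sqrt{2} \sqrt{-21}\right)\right) \left(-1617\right) = \left(-170 - \left(7 - \sqrt{2} i \sqrt{21}\right)\right) \left(-1617\right) = \left(-170 - \left(7 - i \sqrt{42}\right)\right) \left(-1617\right) = \left(-177 + i \sqrt{42}\right) \left(-1617\right) = 286209 - 1617 i \sqrt{42}$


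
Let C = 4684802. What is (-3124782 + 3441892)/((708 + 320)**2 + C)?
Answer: 158555/2870793 ≈ 0.055230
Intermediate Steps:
(-3124782 + 3441892)/((708 + 320)**2 + C) = (-3124782 + 3441892)/((708 + 320)**2 + 4684802) = 317110/(1028**2 + 4684802) = 317110/(1056784 + 4684802) = 317110/5741586 = 317110*(1/5741586) = 158555/2870793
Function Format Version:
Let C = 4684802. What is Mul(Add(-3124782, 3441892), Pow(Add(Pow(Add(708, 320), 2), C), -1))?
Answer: Rational(158555, 2870793) ≈ 0.055230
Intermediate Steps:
Mul(Add(-3124782, 3441892), Pow(Add(Pow(Add(708, 320), 2), C), -1)) = Mul(Add(-3124782, 3441892), Pow(Add(Pow(Add(708, 320), 2), 4684802), -1)) = Mul(317110, Pow(Add(Pow(1028, 2), 4684802), -1)) = Mul(317110, Pow(Add(1056784, 4684802), -1)) = Mul(317110, Pow(5741586, -1)) = Mul(317110, Rational(1, 5741586)) = Rational(158555, 2870793)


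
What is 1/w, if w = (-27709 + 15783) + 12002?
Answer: 1/76 ≈ 0.013158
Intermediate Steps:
w = 76 (w = -11926 + 12002 = 76)
1/w = 1/76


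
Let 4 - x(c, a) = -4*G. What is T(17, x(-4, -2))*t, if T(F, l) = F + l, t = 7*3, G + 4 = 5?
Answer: 525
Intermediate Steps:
G = 1 (G = -4 + 5 = 1)
t = 21
x(c, a) = 8 (x(c, a) = 4 - (-4) = 4 - 1*(-4) = 4 + 4 = 8)
T(17, x(-4, -2))*t = (17 + 8)*21 = 25*21 = 525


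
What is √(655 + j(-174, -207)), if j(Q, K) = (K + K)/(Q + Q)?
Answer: √2207422/58 ≈ 25.616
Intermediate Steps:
j(Q, K) = K/Q (j(Q, K) = (2*K)/((2*Q)) = (2*K)*(1/(2*Q)) = K/Q)
√(655 + j(-174, -207)) = √(655 - 207/(-174)) = √(655 - 207*(-1/174)) = √(655 + 69/58) = √(38059/58) = √2207422/58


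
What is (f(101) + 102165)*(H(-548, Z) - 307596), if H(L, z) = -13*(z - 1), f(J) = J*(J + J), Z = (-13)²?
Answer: -37968805260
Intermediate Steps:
Z = 169
f(J) = 2*J² (f(J) = J*(2*J) = 2*J²)
H(L, z) = 13 - 13*z (H(L, z) = -13*(-1 + z) = 13 - 13*z)
(f(101) + 102165)*(H(-548, Z) - 307596) = (2*101² + 102165)*((13 - 13*169) - 307596) = (2*10201 + 102165)*((13 - 2197) - 307596) = (20402 + 102165)*(-2184 - 307596) = 122567*(-309780) = -37968805260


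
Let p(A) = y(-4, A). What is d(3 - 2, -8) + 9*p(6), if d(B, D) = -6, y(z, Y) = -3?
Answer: -33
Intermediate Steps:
p(A) = -3
d(3 - 2, -8) + 9*p(6) = -6 + 9*(-3) = -6 - 27 = -33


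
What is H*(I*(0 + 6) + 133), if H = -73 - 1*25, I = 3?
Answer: -14798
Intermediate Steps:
H = -98 (H = -73 - 25 = -98)
H*(I*(0 + 6) + 133) = -98*(3*(0 + 6) + 133) = -98*(3*6 + 133) = -98*(18 + 133) = -98*151 = -14798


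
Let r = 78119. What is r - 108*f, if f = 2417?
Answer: -182917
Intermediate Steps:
r - 108*f = 78119 - 108*2417 = 78119 - 261036 = -182917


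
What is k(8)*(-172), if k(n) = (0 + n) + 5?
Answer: -2236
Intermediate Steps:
k(n) = 5 + n (k(n) = n + 5 = 5 + n)
k(8)*(-172) = (5 + 8)*(-172) = 13*(-172) = -2236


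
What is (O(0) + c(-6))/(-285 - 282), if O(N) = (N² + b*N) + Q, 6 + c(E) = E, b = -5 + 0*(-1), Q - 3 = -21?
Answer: 10/189 ≈ 0.052910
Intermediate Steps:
Q = -18 (Q = 3 - 21 = -18)
b = -5 (b = -5 + 0 = -5)
c(E) = -6 + E
O(N) = -18 + N² - 5*N (O(N) = (N² - 5*N) - 18 = -18 + N² - 5*N)
(O(0) + c(-6))/(-285 - 282) = ((-18 + 0² - 5*0) + (-6 - 6))/(-285 - 282) = ((-18 + 0 + 0) - 12)/(-567) = (-18 - 12)*(-1/567) = -30*(-1/567) = 10/189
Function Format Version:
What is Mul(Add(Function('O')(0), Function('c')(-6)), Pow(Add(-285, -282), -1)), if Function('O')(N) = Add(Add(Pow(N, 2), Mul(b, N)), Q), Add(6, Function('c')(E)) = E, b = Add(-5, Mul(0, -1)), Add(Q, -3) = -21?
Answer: Rational(10, 189) ≈ 0.052910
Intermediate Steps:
Q = -18 (Q = Add(3, -21) = -18)
b = -5 (b = Add(-5, 0) = -5)
Function('c')(E) = Add(-6, E)
Function('O')(N) = Add(-18, Pow(N, 2), Mul(-5, N)) (Function('O')(N) = Add(Add(Pow(N, 2), Mul(-5, N)), -18) = Add(-18, Pow(N, 2), Mul(-5, N)))
Mul(Add(Function('O')(0), Function('c')(-6)), Pow(Add(-285, -282), -1)) = Mul(Add(Add(-18, Pow(0, 2), Mul(-5, 0)), Add(-6, -6)), Pow(Add(-285, -282), -1)) = Mul(Add(Add(-18, 0, 0), -12), Pow(-567, -1)) = Mul(Add(-18, -12), Rational(-1, 567)) = Mul(-30, Rational(-1, 567)) = Rational(10, 189)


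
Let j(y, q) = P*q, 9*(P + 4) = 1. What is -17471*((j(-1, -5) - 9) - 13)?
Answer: 401833/9 ≈ 44648.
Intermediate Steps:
P = -35/9 (P = -4 + (1/9)*1 = -4 + 1/9 = -35/9 ≈ -3.8889)
j(y, q) = -35*q/9
-17471*((j(-1, -5) - 9) - 13) = -17471*((-35/9*(-5) - 9) - 13) = -17471*((175/9 - 9) - 13) = -17471*(94/9 - 13) = -17471*(-23/9) = 401833/9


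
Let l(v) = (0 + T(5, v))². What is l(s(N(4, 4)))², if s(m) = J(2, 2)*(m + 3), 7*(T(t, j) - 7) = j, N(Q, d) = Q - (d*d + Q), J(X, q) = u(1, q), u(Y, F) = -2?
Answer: 31640625/2401 ≈ 13178.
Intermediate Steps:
J(X, q) = -2
N(Q, d) = -d² (N(Q, d) = Q - (d² + Q) = Q - (Q + d²) = Q + (-Q - d²) = -d²)
T(t, j) = 7 + j/7
s(m) = -6 - 2*m (s(m) = -2*(m + 3) = -2*(3 + m) = -6 - 2*m)
l(v) = (7 + v/7)² (l(v) = (0 + (7 + v/7))² = (7 + v/7)²)
l(s(N(4, 4)))² = ((49 + (-6 - (-2)*4²))²/49)² = ((49 + (-6 - (-2)*16))²/49)² = ((49 + (-6 - 2*(-16)))²/49)² = ((49 + (-6 + 32))²/49)² = ((49 + 26)²/49)² = ((1/49)*75²)² = ((1/49)*5625)² = (5625/49)² = 31640625/2401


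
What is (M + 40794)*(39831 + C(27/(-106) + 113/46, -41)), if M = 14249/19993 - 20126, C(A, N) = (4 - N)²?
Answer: 17296137007488/19993 ≈ 8.6511e+8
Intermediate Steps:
M = -402364869/19993 (M = 14249*(1/19993) - 20126 = 14249/19993 - 20126 = -402364869/19993 ≈ -20125.)
(M + 40794)*(39831 + C(27/(-106) + 113/46, -41)) = (-402364869/19993 + 40794)*(39831 + (-4 - 41)²) = 413229573*(39831 + (-45)²)/19993 = 413229573*(39831 + 2025)/19993 = (413229573/19993)*41856 = 17296137007488/19993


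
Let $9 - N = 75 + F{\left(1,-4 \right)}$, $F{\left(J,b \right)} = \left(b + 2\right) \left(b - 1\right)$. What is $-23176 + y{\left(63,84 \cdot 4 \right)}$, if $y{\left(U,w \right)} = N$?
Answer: $-23252$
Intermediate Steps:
$F{\left(J,b \right)} = \left(-1 + b\right) \left(2 + b\right)$ ($F{\left(J,b \right)} = \left(2 + b\right) \left(-1 + b\right) = \left(-1 + b\right) \left(2 + b\right)$)
$N = -76$ ($N = 9 - \left(75 - \left(6 - 16\right)\right) = 9 - \left(75 - -10\right) = 9 - \left(75 + 10\right) = 9 - 85 = -76$)
$y{\left(U,w \right)} = -76$
$-23176 + y{\left(63,84 \cdot 4 \right)} = -23176 - 76 = -23252$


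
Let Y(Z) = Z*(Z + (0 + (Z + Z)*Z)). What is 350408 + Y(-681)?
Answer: -630828313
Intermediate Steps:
Y(Z) = Z*(Z + 2*Z²) (Y(Z) = Z*(Z + (0 + (2*Z)*Z)) = Z*(Z + (0 + 2*Z²)) = Z*(Z + 2*Z²))
350408 + Y(-681) = 350408 + (-681)²*(1 + 2*(-681)) = 350408 + 463761*(1 - 1362) = 350408 + 463761*(-1361) = 350408 - 631178721 = -630828313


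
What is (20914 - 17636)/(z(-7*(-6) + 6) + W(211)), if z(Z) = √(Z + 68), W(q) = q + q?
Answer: 345829/44492 - 1639*√29/44492 ≈ 7.5745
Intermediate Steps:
W(q) = 2*q
z(Z) = √(68 + Z)
(20914 - 17636)/(z(-7*(-6) + 6) + W(211)) = (20914 - 17636)/(√(68 + (-7*(-6) + 6)) + 2*211) = 3278/(√(68 + (42 + 6)) + 422) = 3278/(√(68 + 48) + 422) = 3278/(√116 + 422) = 3278/(2*√29 + 422) = 3278/(422 + 2*√29)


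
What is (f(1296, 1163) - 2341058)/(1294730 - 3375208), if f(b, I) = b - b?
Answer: 1170529/1040239 ≈ 1.1252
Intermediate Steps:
f(b, I) = 0
(f(1296, 1163) - 2341058)/(1294730 - 3375208) = (0 - 2341058)/(1294730 - 3375208) = -2341058/(-2080478) = -2341058*(-1/2080478) = 1170529/1040239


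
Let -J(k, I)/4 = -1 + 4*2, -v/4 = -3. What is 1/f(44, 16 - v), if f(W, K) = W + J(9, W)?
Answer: 1/16 ≈ 0.062500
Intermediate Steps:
v = 12 (v = -4*(-3) = 12)
J(k, I) = -28 (J(k, I) = -4*(-1 + 4*2) = -4*(-1 + 8) = -4*7 = -28)
f(W, K) = -28 + W (f(W, K) = W - 28 = -28 + W)
1/f(44, 16 - v) = 1/(-28 + 44) = 1/16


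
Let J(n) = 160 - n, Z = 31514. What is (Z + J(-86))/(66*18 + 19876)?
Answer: 3970/2633 ≈ 1.5078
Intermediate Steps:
(Z + J(-86))/(66*18 + 19876) = (31514 + (160 - 1*(-86)))/(66*18 + 19876) = (31514 + (160 + 86))/(1188 + 19876) = (31514 + 246)/21064 = 31760*(1/21064) = 3970/2633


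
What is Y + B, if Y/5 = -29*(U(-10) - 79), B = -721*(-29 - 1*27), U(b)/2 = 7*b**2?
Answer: -151169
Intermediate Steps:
U(b) = 14*b**2 (U(b) = 2*(7*b**2) = 14*b**2)
B = 40376 (B = -721*(-29 - 27) = -721*(-56) = 40376)
Y = -191545 (Y = 5*(-29*(14*(-10)**2 - 79)) = 5*(-29*(14*100 - 79)) = 5*(-29*(1400 - 79)) = 5*(-29*1321) = 5*(-38309) = -191545)
Y + B = -191545 + 40376 = -151169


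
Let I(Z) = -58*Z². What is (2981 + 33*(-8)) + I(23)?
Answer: -27965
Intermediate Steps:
(2981 + 33*(-8)) + I(23) = (2981 + 33*(-8)) - 58*23² = (2981 - 264) - 58*529 = 2717 - 30682 = -27965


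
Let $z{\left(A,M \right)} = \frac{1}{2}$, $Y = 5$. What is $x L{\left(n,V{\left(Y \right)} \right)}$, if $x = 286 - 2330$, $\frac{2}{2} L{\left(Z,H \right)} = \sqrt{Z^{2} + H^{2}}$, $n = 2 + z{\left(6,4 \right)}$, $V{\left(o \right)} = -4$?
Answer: $- 1022 \sqrt{89} \approx -9641.5$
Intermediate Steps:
$z{\left(A,M \right)} = \frac{1}{2}$
$n = \frac{5}{2}$ ($n = 2 + \frac{1}{2} = \frac{5}{2} \approx 2.5$)
$L{\left(Z,H \right)} = \sqrt{H^{2} + Z^{2}}$ ($L{\left(Z,H \right)} = \sqrt{Z^{2} + H^{2}} = \sqrt{H^{2} + Z^{2}}$)
$x = -2044$ ($x = 286 - 2330 = -2044$)
$x L{\left(n,V{\left(Y \right)} \right)} = - 2044 \sqrt{\left(-4\right)^{2} + \left(\frac{5}{2}\right)^{2}} = - 2044 \sqrt{16 + \frac{25}{4}} = - 2044 \sqrt{\frac{89}{4}} = - 2044 \frac{\sqrt{89}}{2} = - 1022 \sqrt{89}$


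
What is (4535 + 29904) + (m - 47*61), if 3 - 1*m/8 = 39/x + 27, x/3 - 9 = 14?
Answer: 721636/23 ≈ 31375.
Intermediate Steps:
x = 69 (x = 27 + 3*14 = 27 + 42 = 69)
m = -4520/23 (m = 24 - 8*(39/69 + 27) = 24 - 8*(39*(1/69) + 27) = 24 - 8*(13/23 + 27) = 24 - 8*634/23 = 24 - 5072/23 = -4520/23 ≈ -196.52)
(4535 + 29904) + (m - 47*61) = (4535 + 29904) + (-4520/23 - 47*61) = 34439 + (-4520/23 - 2867) = 34439 - 70461/23 = 721636/23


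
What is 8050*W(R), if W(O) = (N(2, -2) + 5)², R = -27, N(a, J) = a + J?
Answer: 201250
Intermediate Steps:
N(a, J) = J + a
W(O) = 25 (W(O) = ((-2 + 2) + 5)² = (0 + 5)² = 5² = 25)
8050*W(R) = 8050*25 = 201250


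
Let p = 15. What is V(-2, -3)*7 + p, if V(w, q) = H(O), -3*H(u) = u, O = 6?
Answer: 1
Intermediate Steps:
H(u) = -u/3
V(w, q) = -2 (V(w, q) = -⅓*6 = -2)
V(-2, -3)*7 + p = -2*7 + 15 = -14 + 15 = 1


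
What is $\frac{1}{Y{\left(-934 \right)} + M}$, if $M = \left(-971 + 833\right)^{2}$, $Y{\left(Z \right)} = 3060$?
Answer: $\frac{1}{22104} \approx 4.5241 \cdot 10^{-5}$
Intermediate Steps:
$M = 19044$ ($M = \left(-138\right)^{2} = 19044$)
$\frac{1}{Y{\left(-934 \right)} + M} = \frac{1}{3060 + 19044} = \frac{1}{22104}$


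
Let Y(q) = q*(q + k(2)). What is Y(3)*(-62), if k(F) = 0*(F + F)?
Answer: -558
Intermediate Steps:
k(F) = 0 (k(F) = 0*(2*F) = 0)
Y(q) = q**2 (Y(q) = q*(q + 0) = q*q = q**2)
Y(3)*(-62) = 3**2*(-62) = 9*(-62) = -558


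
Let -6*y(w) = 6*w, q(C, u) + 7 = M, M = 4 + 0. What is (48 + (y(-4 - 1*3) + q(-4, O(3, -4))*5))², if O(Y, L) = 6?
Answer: 1600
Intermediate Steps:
M = 4
q(C, u) = -3 (q(C, u) = -7 + 4 = -3)
y(w) = -w
(48 + (y(-4 - 1*3) + q(-4, O(3, -4))*5))² = (48 + (-(-4 - 1*3) - 3*5))² = (48 + (-(-4 - 3) - 15))² = (48 + (-1*(-7) - 15))² = (48 + (7 - 15))² = (48 - 8)² = 40² = 1600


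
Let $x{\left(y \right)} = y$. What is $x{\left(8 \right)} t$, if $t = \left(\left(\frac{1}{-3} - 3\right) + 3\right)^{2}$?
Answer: $\frac{8}{9} \approx 0.88889$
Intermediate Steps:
$t = \frac{1}{9}$ ($t = \left(\left(- \frac{1}{3} - 3\right) + 3\right)^{2} = \left(- \frac{10}{3} + 3\right)^{2} = \left(- \frac{1}{3}\right)^{2} = \frac{1}{9} \approx 0.11111$)
$x{\left(8 \right)} t = 8 \cdot \frac{1}{9} = \frac{8}{9}$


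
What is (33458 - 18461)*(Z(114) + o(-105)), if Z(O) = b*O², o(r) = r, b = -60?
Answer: -11695635405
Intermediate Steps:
Z(O) = -60*O²
(33458 - 18461)*(Z(114) + o(-105)) = (33458 - 18461)*(-60*114² - 105) = 14997*(-60*12996 - 105) = 14997*(-779760 - 105) = 14997*(-779865) = -11695635405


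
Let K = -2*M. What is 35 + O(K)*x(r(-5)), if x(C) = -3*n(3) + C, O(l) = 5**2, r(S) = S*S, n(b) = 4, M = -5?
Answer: 360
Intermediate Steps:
K = 10 (K = -2*(-5) = 10)
r(S) = S**2
O(l) = 25
x(C) = -12 + C (x(C) = -3*4 + C = -12 + C)
35 + O(K)*x(r(-5)) = 35 + 25*(-12 + (-5)**2) = 35 + 25*(-12 + 25) = 35 + 25*13 = 35 + 325 = 360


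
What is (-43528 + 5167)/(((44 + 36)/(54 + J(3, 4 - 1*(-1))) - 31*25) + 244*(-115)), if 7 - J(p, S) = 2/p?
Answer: 6943341/5218895 ≈ 1.3304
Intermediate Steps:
J(p, S) = 7 - 2/p
(-43528 + 5167)/(((44 + 36)/(54 + J(3, 4 - 1*(-1))) - 31*25) + 244*(-115)) = (-43528 + 5167)/(((44 + 36)/(54 + (7 - 2/3)) - 31*25) + 244*(-115)) = -38361/((80/(54 + (7 - 2*1/3)) - 775) - 28060) = -38361/((80/(54 + (7 - 2/3)) - 775) - 28060) = -38361/((80/(54 + 19/3) - 775) - 28060) = -38361/((80/(181/3) - 775) - 28060) = -38361/((80*(3/181) - 775) - 28060) = -38361/((240/181 - 775) - 28060) = -38361/(-140035/181 - 28060) = -38361/(-5218895/181) = -38361*(-181/5218895) = 6943341/5218895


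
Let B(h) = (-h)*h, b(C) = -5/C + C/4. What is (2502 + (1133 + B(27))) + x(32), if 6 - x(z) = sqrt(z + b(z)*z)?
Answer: 2912 - sqrt(283) ≈ 2895.2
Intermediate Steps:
b(C) = -5/C + C/4 (b(C) = -5/C + C*(1/4) = -5/C + C/4)
B(h) = -h**2
x(z) = 6 - sqrt(z + z*(-5/z + z/4)) (x(z) = 6 - sqrt(z + (-5/z + z/4)*z) = 6 - sqrt(z + z*(-5/z + z/4)))
(2502 + (1133 + B(27))) + x(32) = (2502 + (1133 - 1*27**2)) + (6 - sqrt(-20 + 32**2 + 4*32)/2) = (2502 + (1133 - 1*729)) + (6 - sqrt(-20 + 1024 + 128)/2) = (2502 + (1133 - 729)) + (6 - sqrt(283)) = (2502 + 404) + (6 - sqrt(283)) = 2906 + (6 - sqrt(283)) = 2912 - sqrt(283)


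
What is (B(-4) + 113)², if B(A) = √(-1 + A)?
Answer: (113 + I*√5)² ≈ 12764.0 + 505.35*I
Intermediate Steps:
(B(-4) + 113)² = (√(-1 - 4) + 113)² = (√(-5) + 113)² = (I*√5 + 113)² = (113 + I*√5)²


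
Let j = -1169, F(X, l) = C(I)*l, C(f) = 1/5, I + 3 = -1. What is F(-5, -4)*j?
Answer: 4676/5 ≈ 935.20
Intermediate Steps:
I = -4 (I = -3 - 1 = -4)
C(f) = 1/5
F(X, l) = l/5
F(-5, -4)*j = ((1/5)*(-4))*(-1169) = -4/5*(-1169) = 4676/5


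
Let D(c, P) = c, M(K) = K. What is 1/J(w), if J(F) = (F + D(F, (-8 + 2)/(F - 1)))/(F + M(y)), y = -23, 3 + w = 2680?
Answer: 1327/2677 ≈ 0.49570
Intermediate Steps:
w = 2677 (w = -3 + 2680 = 2677)
J(F) = 2*F/(-23 + F) (J(F) = (F + F)/(F - 23) = (2*F)/(-23 + F) = 2*F/(-23 + F))
1/J(w) = 1/(2*2677/(-23 + 2677)) = 1/(2*2677/2654) = 1/(2*2677*(1/2654)) = 1/(2677/1327) = 1327/2677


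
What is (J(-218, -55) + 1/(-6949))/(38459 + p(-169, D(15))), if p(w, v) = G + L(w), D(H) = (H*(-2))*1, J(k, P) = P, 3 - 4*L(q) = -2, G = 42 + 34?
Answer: -1528784/1071153605 ≈ -0.0014272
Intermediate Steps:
G = 76
L(q) = 5/4 (L(q) = ¾ - ¼*(-2) = ¾ + ½ = 5/4)
D(H) = -2*H (D(H) = -2*H*1 = -2*H)
p(w, v) = 309/4 (p(w, v) = 76 + 5/4 = 309/4)
(J(-218, -55) + 1/(-6949))/(38459 + p(-169, D(15))) = (-55 + 1/(-6949))/(38459 + 309/4) = (-55 - 1/6949)/(154145/4) = -382196/6949*4/154145 = -1528784/1071153605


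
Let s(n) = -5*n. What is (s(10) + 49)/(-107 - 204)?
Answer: 1/311 ≈ 0.0032154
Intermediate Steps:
(s(10) + 49)/(-107 - 204) = (-5*10 + 49)/(-107 - 204) = (-50 + 49)/(-311) = -1*(-1/311) = 1/311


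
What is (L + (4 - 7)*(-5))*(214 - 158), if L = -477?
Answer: -25872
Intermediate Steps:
(L + (4 - 7)*(-5))*(214 - 158) = (-477 + (4 - 7)*(-5))*(214 - 158) = (-477 - 3*(-5))*56 = (-477 + 15)*56 = -462*56 = -25872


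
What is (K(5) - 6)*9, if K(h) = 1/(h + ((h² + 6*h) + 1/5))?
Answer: -16209/301 ≈ -53.851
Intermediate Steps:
K(h) = 1/(⅕ + h² + 7*h) (K(h) = 1/(h + ((h² + 6*h) + ⅕)) = 1/(h + (⅕ + h² + 6*h)) = 1/(⅕ + h² + 7*h))
(K(5) - 6)*9 = (5/(1 + 5*5² + 35*5) - 6)*9 = (5/(1 + 5*25 + 175) - 6)*9 = (5/(1 + 125 + 175) - 6)*9 = (5/301 - 6)*9 = -1801/301*9 = -16209/301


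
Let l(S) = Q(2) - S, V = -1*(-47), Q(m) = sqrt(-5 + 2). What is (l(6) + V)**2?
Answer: (41 + I*sqrt(3))**2 ≈ 1678.0 + 142.03*I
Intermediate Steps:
Q(m) = I*sqrt(3) (Q(m) = sqrt(-3) = I*sqrt(3))
V = 47
l(S) = -S + I*sqrt(3) (l(S) = I*sqrt(3) - S = -S + I*sqrt(3))
(l(6) + V)**2 = ((-1*6 + I*sqrt(3)) + 47)**2 = ((-6 + I*sqrt(3)) + 47)**2 = (41 + I*sqrt(3))**2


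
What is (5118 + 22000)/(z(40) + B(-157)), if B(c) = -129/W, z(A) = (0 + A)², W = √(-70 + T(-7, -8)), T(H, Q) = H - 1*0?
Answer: 256995200/15164357 - 269094*I*√77/15164357 ≈ 16.947 - 0.15571*I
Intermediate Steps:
T(H, Q) = H (T(H, Q) = H + 0 = H)
W = I*√77 (W = √(-70 - 7) = √(-77) = I*√77 ≈ 8.775*I)
z(A) = A²
B(c) = 129*I*√77/77 (B(c) = -129*(-I*√77/77) = -(-129)*I*√77/77 = 129*I*√77/77)
(5118 + 22000)/(z(40) + B(-157)) = (5118 + 22000)/(40² + 129*I*√77/77) = 27118/(1600 + 129*I*√77/77)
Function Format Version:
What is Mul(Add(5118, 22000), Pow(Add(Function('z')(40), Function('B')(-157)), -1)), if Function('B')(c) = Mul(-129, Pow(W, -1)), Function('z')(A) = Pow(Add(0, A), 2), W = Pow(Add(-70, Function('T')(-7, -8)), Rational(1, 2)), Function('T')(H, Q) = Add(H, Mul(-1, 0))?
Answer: Add(Rational(256995200, 15164357), Mul(Rational(-269094, 15164357), I, Pow(77, Rational(1, 2)))) ≈ Add(16.947, Mul(-0.15571, I))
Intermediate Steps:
Function('T')(H, Q) = H (Function('T')(H, Q) = Add(H, 0) = H)
W = Mul(I, Pow(77, Rational(1, 2))) (W = Pow(Add(-70, -7), Rational(1, 2)) = Pow(-77, Rational(1, 2)) = Mul(I, Pow(77, Rational(1, 2))) ≈ Mul(8.7750, I))
Function('z')(A) = Pow(A, 2)
Function('B')(c) = Mul(Rational(129, 77), I, Pow(77, Rational(1, 2))) (Function('B')(c) = Mul(-129, Pow(Mul(I, Pow(77, Rational(1, 2))), -1)) = Mul(-129, Mul(Rational(-1, 77), I, Pow(77, Rational(1, 2)))) = Mul(Rational(129, 77), I, Pow(77, Rational(1, 2))))
Mul(Add(5118, 22000), Pow(Add(Function('z')(40), Function('B')(-157)), -1)) = Mul(Add(5118, 22000), Pow(Add(Pow(40, 2), Mul(Rational(129, 77), I, Pow(77, Rational(1, 2)))), -1)) = Mul(27118, Pow(Add(1600, Mul(Rational(129, 77), I, Pow(77, Rational(1, 2)))), -1))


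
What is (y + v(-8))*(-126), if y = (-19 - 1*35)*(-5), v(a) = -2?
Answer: -33768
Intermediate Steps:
y = 270 (y = (-19 - 35)*(-5) = -54*(-5) = 270)
(y + v(-8))*(-126) = (270 - 2)*(-126) = 268*(-126) = -33768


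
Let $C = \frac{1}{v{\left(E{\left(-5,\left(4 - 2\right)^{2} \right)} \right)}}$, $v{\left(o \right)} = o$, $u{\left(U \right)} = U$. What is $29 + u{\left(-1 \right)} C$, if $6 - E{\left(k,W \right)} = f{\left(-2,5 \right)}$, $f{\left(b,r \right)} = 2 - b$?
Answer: $\frac{57}{2} \approx 28.5$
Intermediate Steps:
$E{\left(k,W \right)} = 2$ ($E{\left(k,W \right)} = 6 - \left(2 - -2\right) = 6 - \left(2 + 2\right) = 6 - 4 = 2$)
$C = \frac{1}{2} \approx 0.5$
$29 + u{\left(-1 \right)} C = 29 - \frac{1}{2} = \frac{57}{2}$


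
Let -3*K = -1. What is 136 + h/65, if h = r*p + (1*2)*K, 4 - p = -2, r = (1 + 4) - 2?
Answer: 26576/195 ≈ 136.29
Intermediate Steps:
K = 1/3 (K = -1/3*(-1) = 1/3 ≈ 0.33333)
r = 3 (r = 5 - 2 = 3)
p = 6 (p = 4 - 1*(-2) = 4 + 2 = 6)
h = 56/3 (h = 3*6 + (1*2)*(1/3) = 18 + 2*(1/3) = 18 + 2/3 = 56/3 ≈ 18.667)
136 + h/65 = 136 + (56/3)/65 = 136 + (56/3)*(1/65) = 136 + 56/195 = 26576/195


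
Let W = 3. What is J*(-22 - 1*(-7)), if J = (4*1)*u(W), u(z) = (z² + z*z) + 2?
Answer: -1200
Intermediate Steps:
u(z) = 2 + 2*z² (u(z) = (z² + z²) + 2 = 2*z² + 2 = 2 + 2*z²)
J = 80 (J = (4*1)*(2 + 2*3²) = 4*(2 + 2*9) = 4*(2 + 18) = 4*20 = 80)
J*(-22 - 1*(-7)) = 80*(-22 - 1*(-7)) = 80*(-22 + 7) = 80*(-15) = -1200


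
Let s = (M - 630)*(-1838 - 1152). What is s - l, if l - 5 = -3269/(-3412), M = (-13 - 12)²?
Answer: 50989071/3412 ≈ 14944.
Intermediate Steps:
M = 625 (M = (-25)² = 625)
s = 14950 (s = (625 - 630)*(-1838 - 1152) = -5*(-2990) = 14950)
l = 20329/3412 (l = 5 - 3269/(-3412) = 5 - 3269*(-1/3412) = 5 + 3269/3412 = 20329/3412 ≈ 5.9581)
s - l = 14950 - 1*20329/3412 = 14950 - 20329/3412 = 50989071/3412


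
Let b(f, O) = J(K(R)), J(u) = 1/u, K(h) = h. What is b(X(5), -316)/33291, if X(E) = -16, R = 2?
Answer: 1/66582 ≈ 1.5019e-5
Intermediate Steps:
b(f, O) = ½ (b(f, O) = 1/2 = ½)
b(X(5), -316)/33291 = (½)/33291 = (½)*(1/33291) = 1/66582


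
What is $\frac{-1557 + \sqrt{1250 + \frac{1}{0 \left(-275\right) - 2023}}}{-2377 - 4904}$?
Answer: $\frac{173}{809} - \frac{\sqrt{17701243}}{866439} \approx 0.20899$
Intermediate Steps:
$\frac{-1557 + \sqrt{1250 + \frac{1}{0 \left(-275\right) - 2023}}}{-2377 - 4904} = \frac{-1557 + \sqrt{1250 + \frac{1}{0 - 2023}}}{-7281} = \left(-1557 + \sqrt{1250 + \frac{1}{-2023}}\right) \left(- \frac{1}{7281}\right) = \left(-1557 + \sqrt{1250 - \frac{1}{2023}}\right) \left(- \frac{1}{7281}\right) = \left(-1557 + \sqrt{\frac{2528749}{2023}}\right) \left(- \frac{1}{7281}\right) = \left(-1557 + \frac{\sqrt{17701243}}{119}\right) \left(- \frac{1}{7281}\right) = \frac{173}{809} - \frac{\sqrt{17701243}}{866439}$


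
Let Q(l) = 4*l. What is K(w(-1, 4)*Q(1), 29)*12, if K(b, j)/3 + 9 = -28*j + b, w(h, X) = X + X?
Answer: -28404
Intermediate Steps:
w(h, X) = 2*X
K(b, j) = -27 - 84*j + 3*b (K(b, j) = -27 + 3*(-28*j + b) = -27 + 3*(b - 28*j) = -27 + (-84*j + 3*b) = -27 - 84*j + 3*b)
K(w(-1, 4)*Q(1), 29)*12 = (-27 - 84*29 + 3*((2*4)*(4*1)))*12 = (-27 - 2436 + 3*(8*4))*12 = (-27 - 2436 + 3*32)*12 = (-27 - 2436 + 96)*12 = -2367*12 = -28404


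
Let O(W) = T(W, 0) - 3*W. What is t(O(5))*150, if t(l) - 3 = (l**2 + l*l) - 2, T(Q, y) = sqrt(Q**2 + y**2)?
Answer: 30150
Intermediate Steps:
O(W) = sqrt(W**2) - 3*W (O(W) = sqrt(W**2 + 0**2) - 3*W = sqrt(W**2 + 0) - 3*W = sqrt(W**2) - 3*W)
t(l) = 1 + 2*l**2 (t(l) = 3 + ((l**2 + l*l) - 2) = 3 + ((l**2 + l**2) - 2) = 3 + (2*l**2 - 2) = 3 + (-2 + 2*l**2) = 1 + 2*l**2)
t(O(5))*150 = (1 + 2*(sqrt(5**2) - 3*5)**2)*150 = (1 + 2*(sqrt(25) - 15)**2)*150 = (1 + 2*(5 - 15)**2)*150 = (1 + 2*(-10)**2)*150 = (1 + 2*100)*150 = (1 + 200)*150 = 201*150 = 30150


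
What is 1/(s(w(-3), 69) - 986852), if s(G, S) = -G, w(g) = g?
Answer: -1/986849 ≈ -1.0133e-6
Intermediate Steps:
1/(s(w(-3), 69) - 986852) = 1/(-1*(-3) - 986852) = 1/(3 - 986852) = 1/(-986849) = -1/986849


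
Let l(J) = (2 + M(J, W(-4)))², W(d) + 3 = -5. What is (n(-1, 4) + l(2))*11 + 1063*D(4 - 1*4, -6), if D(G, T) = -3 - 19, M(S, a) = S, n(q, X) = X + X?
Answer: -23122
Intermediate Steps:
n(q, X) = 2*X
W(d) = -8 (W(d) = -3 - 5 = -8)
l(J) = (2 + J)²
D(G, T) = -22
(n(-1, 4) + l(2))*11 + 1063*D(4 - 1*4, -6) = (2*4 + (2 + 2)²)*11 + 1063*(-22) = (8 + 4²)*11 - 23386 = (8 + 16)*11 - 23386 = 24*11 - 23386 = 264 - 23386 = -23122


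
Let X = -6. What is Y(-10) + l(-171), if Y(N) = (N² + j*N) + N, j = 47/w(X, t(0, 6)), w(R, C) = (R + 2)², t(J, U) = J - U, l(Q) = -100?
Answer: -315/8 ≈ -39.375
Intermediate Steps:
w(R, C) = (2 + R)²
j = 47/16 (j = 47/((2 - 6)²) = 47/((-4)²) = 47/16 ≈ 2.9375)
Y(N) = N² + 63*N/16 (Y(N) = (N² + 47*N/16) + N = N² + 63*N/16)
Y(-10) + l(-171) = (1/16)*(-10)*(63 + 16*(-10)) - 100 = (1/16)*(-10)*(63 - 160) - 100 = (1/16)*(-10)*(-97) - 100 = 485/8 - 100 = -315/8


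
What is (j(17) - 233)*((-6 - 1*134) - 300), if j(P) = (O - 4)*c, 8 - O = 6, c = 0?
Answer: 102520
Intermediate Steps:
O = 2 (O = 8 - 1*6 = 8 - 6 = 2)
j(P) = 0 (j(P) = (2 - 4)*0 = -2*0 = 0)
(j(17) - 233)*((-6 - 1*134) - 300) = (0 - 233)*((-6 - 1*134) - 300) = -233*((-6 - 134) - 300) = -233*(-140 - 300) = -233*(-440) = 102520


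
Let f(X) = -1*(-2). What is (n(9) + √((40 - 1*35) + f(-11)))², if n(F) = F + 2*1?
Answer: (11 + √7)² ≈ 186.21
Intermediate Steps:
n(F) = 2 + F (n(F) = F + 2 = 2 + F)
f(X) = 2
(n(9) + √((40 - 1*35) + f(-11)))² = ((2 + 9) + √((40 - 1*35) + 2))² = (11 + √((40 - 35) + 2))² = (11 + √(5 + 2))² = (11 + √7)²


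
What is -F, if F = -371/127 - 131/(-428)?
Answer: 142151/54356 ≈ 2.6152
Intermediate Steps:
F = -142151/54356 (F = -371*1/127 - 131*(-1/428) = -371/127 + 131/428 = -142151/54356 ≈ -2.6152)
-F = -1*(-142151/54356) = 142151/54356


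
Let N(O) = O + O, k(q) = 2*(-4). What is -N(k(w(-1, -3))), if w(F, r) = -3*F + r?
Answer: 16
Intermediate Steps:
w(F, r) = r - 3*F
k(q) = -8
N(O) = 2*O
-N(k(w(-1, -3))) = -2*(-8) = -1*(-16) = 16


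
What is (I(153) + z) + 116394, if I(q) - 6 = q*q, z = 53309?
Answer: 193118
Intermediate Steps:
I(q) = 6 + q**2 (I(q) = 6 + q*q = 6 + q**2)
(I(153) + z) + 116394 = ((6 + 153**2) + 53309) + 116394 = ((6 + 23409) + 53309) + 116394 = (23415 + 53309) + 116394 = 76724 + 116394 = 193118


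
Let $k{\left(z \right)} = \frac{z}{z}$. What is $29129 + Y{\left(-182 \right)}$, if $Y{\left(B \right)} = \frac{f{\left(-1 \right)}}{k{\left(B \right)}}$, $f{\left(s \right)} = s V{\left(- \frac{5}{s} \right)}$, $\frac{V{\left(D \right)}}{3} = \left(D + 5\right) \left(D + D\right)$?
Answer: $28829$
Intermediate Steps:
$V{\left(D \right)} = 6 D \left(5 + D\right)$ ($V{\left(D \right)} = 3 \left(D + 5\right) \left(D + D\right) = 3 \left(5 + D\right) 2 D = 3 \cdot 2 D \left(5 + D\right) = 6 D \left(5 + D\right)$)
$f{\left(s \right)} = -150 + \frac{150}{s}$ ($f{\left(s \right)} = s 6 \left(- \frac{5}{s}\right) \left(5 - \frac{5}{s}\right) = s \left(- \frac{30 \left(5 - \frac{5}{s}\right)}{s}\right) = -150 + \frac{150}{s}$)
$k{\left(z \right)} = 1$
$Y{\left(B \right)} = -300$ ($Y{\left(B \right)} = \frac{-150 + \frac{150}{-1}}{1} = \left(-150 + 150 \left(-1\right)\right) 1 = \left(-150 - 150\right) 1 = \left(-300\right) 1 = -300$)
$29129 + Y{\left(-182 \right)} = 29129 - 300 = 28829$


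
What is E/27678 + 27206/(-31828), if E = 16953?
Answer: -8892816/36705641 ≈ -0.24227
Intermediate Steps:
E/27678 + 27206/(-31828) = 16953/27678 + 27206/(-31828) = 16953*(1/27678) + 27206*(-1/31828) = 5651/9226 - 13603/15914 = -8892816/36705641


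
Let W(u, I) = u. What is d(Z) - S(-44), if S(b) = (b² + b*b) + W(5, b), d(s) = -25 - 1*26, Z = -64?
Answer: -3928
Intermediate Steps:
d(s) = -51 (d(s) = -25 - 26 = -51)
S(b) = 5 + 2*b² (S(b) = (b² + b*b) + 5 = (b² + b²) + 5 = 2*b² + 5 = 5 + 2*b²)
d(Z) - S(-44) = -51 - (5 + 2*(-44)²) = -51 - (5 + 2*1936) = -51 - (5 + 3872) = -51 - 1*3877 = -51 - 3877 = -3928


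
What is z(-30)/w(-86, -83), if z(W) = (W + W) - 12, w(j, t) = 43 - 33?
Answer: -36/5 ≈ -7.2000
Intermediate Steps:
w(j, t) = 10
z(W) = -12 + 2*W (z(W) = 2*W - 12 = -12 + 2*W)
z(-30)/w(-86, -83) = (-12 + 2*(-30))/10 = (-12 - 60)*(⅒) = -72*⅒ = -36/5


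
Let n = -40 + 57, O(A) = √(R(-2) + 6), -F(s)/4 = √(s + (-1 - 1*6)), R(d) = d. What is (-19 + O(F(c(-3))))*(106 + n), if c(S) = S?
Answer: -2091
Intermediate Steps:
F(s) = -4*√(-7 + s) (F(s) = -4*√(s + (-1 - 1*6)) = -4*√(s + (-1 - 6)) = -4*√(s - 7) = -4*√(-7 + s))
O(A) = 2 (O(A) = √(-2 + 6) = √4 = 2)
n = 17
(-19 + O(F(c(-3))))*(106 + n) = (-19 + 2)*(106 + 17) = -17*123 = -2091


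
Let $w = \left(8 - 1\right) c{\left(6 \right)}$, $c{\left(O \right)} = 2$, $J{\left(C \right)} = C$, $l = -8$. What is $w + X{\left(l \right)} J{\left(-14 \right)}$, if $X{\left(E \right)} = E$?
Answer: $126$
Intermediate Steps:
$w = 14$ ($w = \left(8 - 1\right) 2 = 7 \cdot 2 = 14$)
$w + X{\left(l \right)} J{\left(-14 \right)} = 14 - -112 = 14 + 112 = 126$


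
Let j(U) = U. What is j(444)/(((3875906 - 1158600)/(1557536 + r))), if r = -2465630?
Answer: -201596868/1358653 ≈ -148.38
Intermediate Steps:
j(444)/(((3875906 - 1158600)/(1557536 + r))) = 444/(((3875906 - 1158600)/(1557536 - 2465630))) = 444/((2717306/(-908094))) = 444/((2717306*(-1/908094))) = 444/(-1358653/454047) = 444*(-454047/1358653) = -201596868/1358653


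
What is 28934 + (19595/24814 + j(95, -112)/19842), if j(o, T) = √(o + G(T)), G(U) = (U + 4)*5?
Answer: 717987871/24814 + I*√445/19842 ≈ 28935.0 + 0.0010631*I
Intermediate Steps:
G(U) = 20 + 5*U (G(U) = (4 + U)*5 = 20 + 5*U)
j(o, T) = √(20 + o + 5*T) (j(o, T) = √(o + (20 + 5*T)) = √(20 + o + 5*T))
28934 + (19595/24814 + j(95, -112)/19842) = 28934 + (19595/24814 + √(20 + 95 + 5*(-112))/19842) = 28934 + (19595*(1/24814) + √(20 + 95 - 560)*(1/19842)) = 28934 + (19595/24814 + √(-445)*(1/19842)) = 28934 + (19595/24814 + (I*√445)*(1/19842)) = 28934 + (19595/24814 + I*√445/19842) = 717987871/24814 + I*√445/19842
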